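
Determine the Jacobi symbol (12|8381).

-1

Pull out 2^2: since 8381 ≡ 5 (mod 8), (2/8381) = -1, so (2/8381)^2 = +1.
Reciprocity: 3 ≡ 3 and 8381 ≡ 1 (mod 4), so (3/8381) = +(8381/3).
Reduce top mod 3: now compute (2/3).
Pull out 2: since 3 ≡ 3 (mod 8), (2/3) = -1.
Reached (1/3) = 1. Collecting the sign flips along the way, the symbol is -1.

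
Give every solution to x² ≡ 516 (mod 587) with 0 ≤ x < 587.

153, 434

Since 587 ≡ 3 (mod 4), a square root of 516 is 516^((587+1)/4) = 516^147 mod 587.
Repeated squaring: 516^2≡345, 516^4≡451, 516^8≡299, 516^16≡177, 516^32≡218, 516^64≡564, 516^128≡529 (mod 587).
516^147 = 516^(128+16+2+1) ≡ 153 (mod 587).
Check: 153² = 23409 ≡ 516 (mod 587). The two roots are 153 and 434.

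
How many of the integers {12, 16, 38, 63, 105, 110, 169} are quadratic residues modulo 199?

(12/199) = -1 → non-residue.
(16/199) = +1 → QR.
(38/199) = -1 → non-residue.
(63/199) = +1 → QR.
(105/199) = -1 → non-residue.
(110/199) = -1 → non-residue.
(169/199) = +1 → QR.
Total quadratic residues among the 7: 3.

3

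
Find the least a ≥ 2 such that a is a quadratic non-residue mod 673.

(2/673) = +1, so 2 is a residue.
(3/673) = +1, so 3 is a residue.
(4/673) = +1, so 4 is a residue.
(5/673) = −1, so 5 is the smallest positive non-residue mod 673.

5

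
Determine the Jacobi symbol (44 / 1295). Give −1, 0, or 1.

1

Pull out 2^2: since 1295 ≡ 7 (mod 8), (2/1295) = +1, so (2/1295)^2 = +1.
Reciprocity: 11 ≡ 3 and 1295 ≡ 3 (mod 4), so (11/1295) = −(1295/11).
Reduce top mod 11: now compute (8/11).
Pull out 2^3: since 11 ≡ 3 (mod 8), (2/11) = -1, so (2/11)^3 = -1.
Reached (1/11) = 1. Collecting the sign flips along the way, the symbol is +1.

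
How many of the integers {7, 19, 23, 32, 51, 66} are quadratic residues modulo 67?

(7/67) = -1 → non-residue.
(19/67) = +1 → QR.
(23/67) = +1 → QR.
(32/67) = -1 → non-residue.
(51/67) = -1 → non-residue.
(66/67) = -1 → non-residue.
Total quadratic residues among the 6: 2.

2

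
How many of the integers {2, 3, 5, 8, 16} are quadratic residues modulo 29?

2

(2/29) = -1 → non-residue.
(3/29) = -1 → non-residue.
(5/29) = +1 → QR.
(8/29) = -1 → non-residue.
(16/29) = +1 → QR.
Total quadratic residues among the 5: 2.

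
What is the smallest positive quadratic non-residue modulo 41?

3

(2/41) = +1, so 2 is a residue.
(3/41) = −1, so 3 is the smallest positive non-residue mod 41.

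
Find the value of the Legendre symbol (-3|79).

1

First reduce: -3 ≡ 76 (mod 79).
Pull out 2^2: since 79 ≡ 7 (mod 8), (2/79) = +1, so (2/79)^2 = +1.
Reciprocity: 19 ≡ 3 and 79 ≡ 3 (mod 4), so (19/79) = −(79/19).
Reduce top mod 19: now compute (3/19).
Reciprocity: 3 ≡ 3 and 19 ≡ 3 (mod 4), so (3/19) = −(19/3).
Reduce top mod 3: now compute (1/3).
Reached (1/3) = 1. Collecting the sign flips along the way, the symbol is +1.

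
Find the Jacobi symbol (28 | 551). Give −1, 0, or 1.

Pull out 2^2: since 551 ≡ 7 (mod 8), (2/551) = +1, so (2/551)^2 = +1.
Reciprocity: 7 ≡ 3 and 551 ≡ 3 (mod 4), so (7/551) = −(551/7).
Reduce top mod 7: now compute (5/7).
Reciprocity: 5 ≡ 1 and 7 ≡ 3 (mod 4), so (5/7) = +(7/5).
Reduce top mod 5: now compute (2/5).
Pull out 2: since 5 ≡ 5 (mod 8), (2/5) = -1.
Reached (1/5) = 1. Collecting the sign flips along the way, the symbol is +1.

1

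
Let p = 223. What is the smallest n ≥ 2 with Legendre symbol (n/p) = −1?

3

(2/223) = +1, so 2 is a residue.
(3/223) = −1, so 3 is the smallest positive non-residue mod 223.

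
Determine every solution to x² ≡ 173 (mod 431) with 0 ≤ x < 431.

76, 355

Since 431 ≡ 3 (mod 4), a square root of 173 is 173^((431+1)/4) = 173^108 mod 431.
Repeated squaring: 173^2≡190, 173^4≡327, 173^8≡41, 173^16≡388, 173^32≡125, 173^64≡109 (mod 431).
173^108 = 173^(64+32+8+4) ≡ 76 (mod 431).
Check: 76² = 5776 ≡ 173 (mod 431). The two roots are 76 and 355.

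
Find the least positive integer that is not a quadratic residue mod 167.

5

(2/167) = +1, so 2 is a residue.
(3/167) = +1, so 3 is a residue.
(4/167) = +1, so 4 is a residue.
(5/167) = −1, so 5 is the smallest positive non-residue mod 167.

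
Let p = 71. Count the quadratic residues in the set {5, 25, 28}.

2

(5/71) = +1 → QR.
(25/71) = +1 → QR.
(28/71) = -1 → non-residue.
Total quadratic residues among the 3: 2.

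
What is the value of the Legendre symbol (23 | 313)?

Euler's criterion: (23/313) ≡ 23^156 (mod 313).
23^2 ≡ 216 (mod 313)
23^4 ≡ 19 (mod 313)
23^8 ≡ 48 (mod 313)
23^16 ≡ 113 (mod 313)
23^32 ≡ 249 (mod 313)
23^64 ≡ 27 (mod 313)
23^128 ≡ 103 (mod 313)
23^156 = 23^(128+16+8+4) ≡ 312 (mod 313).
Result is 312 ≡ −1, so (23/313) = −1.

-1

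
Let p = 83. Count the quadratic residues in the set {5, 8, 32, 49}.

1

(5/83) = -1 → non-residue.
(8/83) = -1 → non-residue.
(32/83) = -1 → non-residue.
(49/83) = +1 → QR.
Total quadratic residues among the 4: 1.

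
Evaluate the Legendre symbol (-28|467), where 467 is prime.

First reduce: -28 ≡ 439 (mod 467).
Reciprocity: 439 ≡ 3 and 467 ≡ 3 (mod 4), so (439/467) = −(467/439).
Reduce top mod 439: now compute (28/439).
Pull out 2^2: since 439 ≡ 7 (mod 8), (2/439) = +1, so (2/439)^2 = +1.
Reciprocity: 7 ≡ 3 and 439 ≡ 3 (mod 4), so (7/439) = −(439/7).
Reduce top mod 7: now compute (5/7).
Reciprocity: 5 ≡ 1 and 7 ≡ 3 (mod 4), so (5/7) = +(7/5).
Reduce top mod 5: now compute (2/5).
Pull out 2: since 5 ≡ 5 (mod 8), (2/5) = -1.
Reached (1/5) = 1. Collecting the sign flips along the way, the symbol is -1.

-1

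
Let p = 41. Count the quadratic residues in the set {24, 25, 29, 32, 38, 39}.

3

(24/41) = -1 → non-residue.
(25/41) = +1 → QR.
(29/41) = -1 → non-residue.
(32/41) = +1 → QR.
(38/41) = -1 → non-residue.
(39/41) = +1 → QR.
Total quadratic residues among the 6: 3.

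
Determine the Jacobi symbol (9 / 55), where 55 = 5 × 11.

1

Reciprocity: 9 ≡ 1 and 55 ≡ 3 (mod 4), so (9/55) = +(55/9).
Reduce top mod 9: now compute (1/9).
Reached (1/9) = 1. Collecting the sign flips along the way, the symbol is +1.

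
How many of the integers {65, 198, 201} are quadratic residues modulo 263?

1

(65/263) = -1 → non-residue.
(198/263) = +1 → QR.
(201/263) = -1 → non-residue.
Total quadratic residues among the 3: 1.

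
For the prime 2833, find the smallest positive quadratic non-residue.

(2/2833) = +1, so 2 is a residue.
(3/2833) = +1, so 3 is a residue.
(4/2833) = +1, so 4 is a residue.
(5/2833) = −1, so 5 is the smallest positive non-residue mod 2833.

5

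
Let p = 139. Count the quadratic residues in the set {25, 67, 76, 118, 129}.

4

(25/139) = +1 → QR.
(67/139) = +1 → QR.
(76/139) = -1 → non-residue.
(118/139) = +1 → QR.
(129/139) = +1 → QR.
Total quadratic residues among the 5: 4.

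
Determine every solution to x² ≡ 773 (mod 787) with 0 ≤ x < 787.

233, 554

Since 787 ≡ 3 (mod 4), a square root of 773 is 773^((787+1)/4) = 773^197 mod 787.
Repeated squaring: 773^2≡196, 773^4≡640, 773^8≡360, 773^16≡532, 773^32≡491, 773^64≡259, 773^128≡186 (mod 787).
773^197 = 773^(128+64+4+1) ≡ 554 (mod 787).
Check: 554² = 306916 ≡ 773 (mod 787). The two roots are 233 and 554.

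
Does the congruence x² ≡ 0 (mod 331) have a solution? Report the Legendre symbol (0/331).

Top reduces to 0: gcd > 1, so the symbol is 0.

0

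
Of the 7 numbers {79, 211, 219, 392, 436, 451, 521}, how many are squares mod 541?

4

(79/541) = +1 → QR.
(211/541) = +1 → QR.
(219/541) = -1 → non-residue.
(392/541) = -1 → non-residue.
(436/541) = +1 → QR.
(451/541) = -1 → non-residue.
(521/541) = +1 → QR.
Total quadratic residues among the 7: 4.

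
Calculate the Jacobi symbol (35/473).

Reciprocity: 35 ≡ 3 and 473 ≡ 1 (mod 4), so (35/473) = +(473/35).
Reduce top mod 35: now compute (18/35).
Pull out 2: since 35 ≡ 3 (mod 8), (2/35) = -1.
Reciprocity: 9 ≡ 1 and 35 ≡ 3 (mod 4), so (9/35) = +(35/9).
Reduce top mod 9: now compute (8/9).
Pull out 2^3: since 9 ≡ 1 (mod 8), (2/9) = +1, so (2/9)^3 = +1.
Reached (1/9) = 1. Collecting the sign flips along the way, the symbol is -1.

-1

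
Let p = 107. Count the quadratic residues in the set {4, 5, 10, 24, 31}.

2

(4/107) = +1 → QR.
(5/107) = -1 → non-residue.
(10/107) = +1 → QR.
(24/107) = -1 → non-residue.
(31/107) = -1 → non-residue.
Total quadratic residues among the 5: 2.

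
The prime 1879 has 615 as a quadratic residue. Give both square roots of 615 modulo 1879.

421, 1458

Since 1879 ≡ 3 (mod 4), a square root of 615 is 615^((1879+1)/4) = 615^470 mod 1879.
Repeated squaring: 615^2≡546, 615^4≡1234, 615^8≡766, 615^16≡508, 615^32≡641, 615^64≡1259, 615^128≡1084, 615^256≡681 (mod 1879).
615^470 = 615^(256+128+64+16+4+2) ≡ 1458 (mod 1879).
Check: 1458² = 2125764 ≡ 615 (mod 1879). The two roots are 421 and 1458.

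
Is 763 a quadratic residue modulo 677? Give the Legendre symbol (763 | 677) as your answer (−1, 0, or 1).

First reduce: 763 ≡ 86 (mod 677).
Pull out 2: since 677 ≡ 5 (mod 8), (2/677) = -1.
Reciprocity: 43 ≡ 3 and 677 ≡ 1 (mod 4), so (43/677) = +(677/43).
Reduce top mod 43: now compute (32/43).
Pull out 2^5: since 43 ≡ 3 (mod 8), (2/43) = -1, so (2/43)^5 = -1.
Reached (1/43) = 1. Collecting the sign flips along the way, the symbol is +1.

1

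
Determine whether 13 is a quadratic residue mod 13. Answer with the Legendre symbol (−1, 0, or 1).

0

First reduce: 13 ≡ 0 (mod 13).
Top reduces to 0: gcd > 1, so the symbol is 0.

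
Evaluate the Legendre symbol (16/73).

Pull out 2^4: since 73 ≡ 1 (mod 8), (2/73) = +1, so (2/73)^4 = +1.
Reached (1/73) = 1. Collecting the sign flips along the way, the symbol is +1.

1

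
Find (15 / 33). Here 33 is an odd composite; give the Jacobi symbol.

Reciprocity: 15 ≡ 3 and 33 ≡ 1 (mod 4), so (15/33) = +(33/15).
Reduce top mod 15: now compute (3/15).
Reciprocity: 3 ≡ 3 and 15 ≡ 3 (mod 4), so (3/15) = −(15/3).
Reduce top mod 3: now compute (0/3).
Top reduces to 0: gcd > 1, so the symbol is 0.

0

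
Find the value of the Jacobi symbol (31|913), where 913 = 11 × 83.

1

Reciprocity: 31 ≡ 3 and 913 ≡ 1 (mod 4), so (31/913) = +(913/31).
Reduce top mod 31: now compute (14/31).
Pull out 2: since 31 ≡ 7 (mod 8), (2/31) = +1.
Reciprocity: 7 ≡ 3 and 31 ≡ 3 (mod 4), so (7/31) = −(31/7).
Reduce top mod 7: now compute (3/7).
Reciprocity: 3 ≡ 3 and 7 ≡ 3 (mod 4), so (3/7) = −(7/3).
Reduce top mod 3: now compute (1/3).
Reached (1/3) = 1. Collecting the sign flips along the way, the symbol is +1.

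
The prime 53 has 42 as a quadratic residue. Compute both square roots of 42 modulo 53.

53 ≡ 1 (mod 4), so we find a root by search.
Trying successive values, 25² = 625 ≡ 42 (mod 53). The other root is 53 − 25 = 28.

25, 28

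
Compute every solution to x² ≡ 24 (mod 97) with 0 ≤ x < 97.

97 ≡ 1 (mod 4), so we find a root by search.
Trying successive values, 11² = 121 ≡ 24 (mod 97). The other root is 97 − 11 = 86.

11, 86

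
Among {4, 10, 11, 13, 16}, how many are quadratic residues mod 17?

(4/17) = +1 → QR.
(10/17) = -1 → non-residue.
(11/17) = -1 → non-residue.
(13/17) = +1 → QR.
(16/17) = +1 → QR.
Total quadratic residues among the 5: 3.

3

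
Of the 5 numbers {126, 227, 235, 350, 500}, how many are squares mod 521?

2

(126/521) = -1 → non-residue.
(227/521) = -1 → non-residue.
(235/521) = +1 → QR.
(350/521) = -1 → non-residue.
(500/521) = +1 → QR.
Total quadratic residues among the 5: 2.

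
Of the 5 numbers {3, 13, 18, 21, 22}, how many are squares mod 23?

(3/23) = +1 → QR.
(13/23) = +1 → QR.
(18/23) = +1 → QR.
(21/23) = -1 → non-residue.
(22/23) = -1 → non-residue.
Total quadratic residues among the 5: 3.

3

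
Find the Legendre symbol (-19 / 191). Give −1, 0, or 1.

First reduce: -19 ≡ 172 (mod 191).
Pull out 2^2: since 191 ≡ 7 (mod 8), (2/191) = +1, so (2/191)^2 = +1.
Reciprocity: 43 ≡ 3 and 191 ≡ 3 (mod 4), so (43/191) = −(191/43).
Reduce top mod 43: now compute (19/43).
Reciprocity: 19 ≡ 3 and 43 ≡ 3 (mod 4), so (19/43) = −(43/19).
Reduce top mod 19: now compute (5/19).
Reciprocity: 5 ≡ 1 and 19 ≡ 3 (mod 4), so (5/19) = +(19/5).
Reduce top mod 5: now compute (4/5).
Pull out 2^2: since 5 ≡ 5 (mod 8), (2/5) = -1, so (2/5)^2 = +1.
Reached (1/5) = 1. Collecting the sign flips along the way, the symbol is +1.

1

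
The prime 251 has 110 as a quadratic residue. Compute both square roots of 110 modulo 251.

Since 251 ≡ 3 (mod 4), a square root of 110 is 110^((251+1)/4) = 110^63 mod 251.
Repeated squaring: 110^2≡52, 110^4≡194, 110^8≡237, 110^16≡196, 110^32≡13 (mod 251).
110^63 = 110^(32+16+8+4+2+1) ≡ 232 (mod 251).
Check: 232² = 53824 ≡ 110 (mod 251). The two roots are 19 and 232.

19, 232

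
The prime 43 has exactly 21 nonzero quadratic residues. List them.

Square k = 1,…,21 (k and 43−k give the same square):
1²=1, 2²=4, 3²=9, 4²=16, 5²=25, 6²=36, 7²≡6, 8²≡21, 9²≡38, 10²≡14, 11²≡35, 12²≡15, 13²≡40, 14²≡24, 15²≡10, 16²≡41, 17²≡31, 18²≡23, 19²≡17, 20²≡13, 21²≡11 (mod 43).
So the quadratic residues mod 43 are {1, 4, 6, 9, 10, 11, 13, 14, 15, 16, 17, 21, 23, 24, 25, 31, 35, 36, 38, 40, 41}.

1, 4, 6, 9, 10, 11, 13, 14, 15, 16, 17, 21, 23, 24, 25, 31, 35, 36, 38, 40, 41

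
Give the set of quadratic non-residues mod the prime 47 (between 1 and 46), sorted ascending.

5, 10, 11, 13, 15, 19, 20, 22, 23, 26, 29, 30, 31, 33, 35, 38, 39, 40, 41, 43, 44, 45, 46

Square k = 1,…,23 (k and 47−k give the same square):
1²=1, 2²=4, 3²=9, 4²=16, 5²=25, 6²=36, 7²≡2, 8²≡17, 9²≡34, 10²≡6, 11²≡27, 12²≡3, 13²≡28, 14²≡8, 15²≡37, 16²≡21, 17²≡7, 18²≡42, 19²≡32, 20²≡24, 21²≡18, 22²≡14, 23²≡12 (mod 47).
The residues are {1, 2, 3, 4, 6, 7, 8, 9, 12, 14, 16, 17, 18, 21, 24, 25, 27, 28, 32, 34, 36, 37, 42}; the non-residues are the remaining 23 nonzero classes.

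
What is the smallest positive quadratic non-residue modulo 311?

11

(2/311) = +1, so 2 is a residue.
(3/311) = +1, so 3 is a residue.
(4/311) = +1, so 4 is a residue.
(5/311) = +1, so 5 is a residue.
(6/311) = +1, so 6 is a residue.
(7/311) = +1, so 7 is a residue.
(8/311) = +1, so 8 is a residue.
(9/311) = +1, so 9 is a residue.
(10/311) = +1, so 10 is a residue.
(11/311) = −1, so 11 is the smallest positive non-residue mod 311.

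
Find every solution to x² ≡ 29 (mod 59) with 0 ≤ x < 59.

Since 59 ≡ 3 (mod 4), a square root of 29 is 29^((59+1)/4) = 29^15 mod 59.
Repeated squaring: 29^2≡15, 29^4≡48, 29^8≡3 (mod 59).
29^15 = 29^(8+4+2+1) ≡ 41 (mod 59).
Check: 41² = 1681 ≡ 29 (mod 59). The two roots are 18 and 41.

18, 41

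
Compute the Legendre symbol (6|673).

Euler's criterion: (6/673) ≡ 6^336 (mod 673).
6^2 ≡ 36 (mod 673)
6^4 ≡ 623 (mod 673)
6^8 ≡ 481 (mod 673)
6^16 ≡ 522 (mod 673)
6^32 ≡ 592 (mod 673)
6^64 ≡ 504 (mod 673)
6^128 ≡ 295 (mod 673)
6^256 ≡ 208 (mod 673)
6^336 = 6^(256+64+16) ≡ 1 (mod 673).
Result is 1, so (6/673) = 1.

1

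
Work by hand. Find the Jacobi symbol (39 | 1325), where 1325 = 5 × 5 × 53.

Reciprocity: 39 ≡ 3 and 1325 ≡ 1 (mod 4), so (39/1325) = +(1325/39).
Reduce top mod 39: now compute (38/39).
Pull out 2: since 39 ≡ 7 (mod 8), (2/39) = +1.
Reciprocity: 19 ≡ 3 and 39 ≡ 3 (mod 4), so (19/39) = −(39/19).
Reduce top mod 19: now compute (1/19).
Reached (1/19) = 1. Collecting the sign flips along the way, the symbol is -1.

-1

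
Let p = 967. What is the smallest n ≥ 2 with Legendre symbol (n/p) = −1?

(2/967) = +1, so 2 is a residue.
(3/967) = −1, so 3 is the smallest positive non-residue mod 967.

3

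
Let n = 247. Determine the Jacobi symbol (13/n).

0

Reciprocity: 13 ≡ 1 and 247 ≡ 3 (mod 4), so (13/247) = +(247/13).
Reduce top mod 13: now compute (0/13).
Top reduces to 0: gcd > 1, so the symbol is 0.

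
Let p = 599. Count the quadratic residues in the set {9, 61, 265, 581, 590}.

2

(9/599) = +1 → QR.
(61/599) = -1 → non-residue.
(265/599) = +1 → QR.
(581/599) = -1 → non-residue.
(590/599) = -1 → non-residue.
Total quadratic residues among the 5: 2.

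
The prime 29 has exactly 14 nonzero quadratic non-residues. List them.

Square k = 1,…,14 (k and 29−k give the same square):
1²=1, 2²=4, 3²=9, 4²=16, 5²=25, 6²≡7, 7²≡20, 8²≡6, 9²≡23, 10²≡13, 11²≡5, 12²≡28, 13²≡24, 14²≡22 (mod 29).
The residues are {1, 4, 5, 6, 7, 9, 13, 16, 20, 22, 23, 24, 25, 28}; the non-residues are the remaining 14 nonzero classes.

2,3,8,10,11,12,14,15,17,18,19,21,26,27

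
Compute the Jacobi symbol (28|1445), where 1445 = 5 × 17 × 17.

-1

Pull out 2^2: since 1445 ≡ 5 (mod 8), (2/1445) = -1, so (2/1445)^2 = +1.
Reciprocity: 7 ≡ 3 and 1445 ≡ 1 (mod 4), so (7/1445) = +(1445/7).
Reduce top mod 7: now compute (3/7).
Reciprocity: 3 ≡ 3 and 7 ≡ 3 (mod 4), so (3/7) = −(7/3).
Reduce top mod 3: now compute (1/3).
Reached (1/3) = 1. Collecting the sign flips along the way, the symbol is -1.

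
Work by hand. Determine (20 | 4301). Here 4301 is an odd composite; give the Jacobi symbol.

1

Pull out 2^2: since 4301 ≡ 5 (mod 8), (2/4301) = -1, so (2/4301)^2 = +1.
Reciprocity: 5 ≡ 1 and 4301 ≡ 1 (mod 4), so (5/4301) = +(4301/5).
Reduce top mod 5: now compute (1/5).
Reached (1/5) = 1. Collecting the sign flips along the way, the symbol is +1.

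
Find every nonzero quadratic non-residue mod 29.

2 3 8 10 11 12 14 15 17 18 19 21 26 27

Square k = 1,…,14 (k and 29−k give the same square):
1²=1, 2²=4, 3²=9, 4²=16, 5²=25, 6²≡7, 7²≡20, 8²≡6, 9²≡23, 10²≡13, 11²≡5, 12²≡28, 13²≡24, 14²≡22 (mod 29).
The residues are {1, 4, 5, 6, 7, 9, 13, 16, 20, 22, 23, 24, 25, 28}; the non-residues are the remaining 14 nonzero classes.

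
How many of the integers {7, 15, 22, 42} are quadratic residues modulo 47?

(7/47) = +1 → QR.
(15/47) = -1 → non-residue.
(22/47) = -1 → non-residue.
(42/47) = +1 → QR.
Total quadratic residues among the 4: 2.

2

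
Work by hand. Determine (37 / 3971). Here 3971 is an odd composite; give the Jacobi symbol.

Reciprocity: 37 ≡ 1 and 3971 ≡ 3 (mod 4), so (37/3971) = +(3971/37).
Reduce top mod 37: now compute (12/37).
Pull out 2^2: since 37 ≡ 5 (mod 8), (2/37) = -1, so (2/37)^2 = +1.
Reciprocity: 3 ≡ 3 and 37 ≡ 1 (mod 4), so (3/37) = +(37/3).
Reduce top mod 3: now compute (1/3).
Reached (1/3) = 1. Collecting the sign flips along the way, the symbol is +1.

1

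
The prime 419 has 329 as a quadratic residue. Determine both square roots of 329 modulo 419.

76, 343

Since 419 ≡ 3 (mod 4), a square root of 329 is 329^((419+1)/4) = 329^105 mod 419.
Repeated squaring: 329^2≡139, 329^4≡47, 329^8≡114, 329^16≡7, 329^32≡49, 329^64≡306 (mod 419).
329^105 = 329^(64+32+8+1) ≡ 343 (mod 419).
Check: 343² = 117649 ≡ 329 (mod 419). The two roots are 76 and 343.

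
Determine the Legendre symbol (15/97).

Reciprocity: 15 ≡ 3 and 97 ≡ 1 (mod 4), so (15/97) = +(97/15).
Reduce top mod 15: now compute (7/15).
Reciprocity: 7 ≡ 3 and 15 ≡ 3 (mod 4), so (7/15) = −(15/7).
Reduce top mod 7: now compute (1/7).
Reached (1/7) = 1. Collecting the sign flips along the way, the symbol is -1.

-1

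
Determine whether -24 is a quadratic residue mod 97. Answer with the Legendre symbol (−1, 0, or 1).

Euler's criterion: (-24/97) ≡ 73^48 (mod 97).
73^2 ≡ 91 (mod 97)
73^4 ≡ 36 (mod 97)
73^8 ≡ 35 (mod 97)
73^16 ≡ 61 (mod 97)
73^32 ≡ 35 (mod 97)
73^48 = 73^(32+16) ≡ 1 (mod 97).
Result is 1, so (-24/97) = 1.

1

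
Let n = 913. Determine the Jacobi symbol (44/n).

Pull out 2^2: since 913 ≡ 1 (mod 8), (2/913) = +1, so (2/913)^2 = +1.
Reciprocity: 11 ≡ 3 and 913 ≡ 1 (mod 4), so (11/913) = +(913/11).
Reduce top mod 11: now compute (0/11).
Top reduces to 0: gcd > 1, so the symbol is 0.

0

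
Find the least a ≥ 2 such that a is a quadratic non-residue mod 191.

(2/191) = +1, so 2 is a residue.
(3/191) = +1, so 3 is a residue.
(4/191) = +1, so 4 is a residue.
(5/191) = +1, so 5 is a residue.
(6/191) = +1, so 6 is a residue.
(7/191) = −1, so 7 is the smallest positive non-residue mod 191.

7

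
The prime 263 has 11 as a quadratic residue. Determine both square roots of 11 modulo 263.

96, 167

Since 263 ≡ 3 (mod 4), a square root of 11 is 11^((263+1)/4) = 11^66 mod 263.
Repeated squaring: 11^2≡121, 11^4≡176, 11^8≡205, 11^16≡208, 11^32≡132, 11^64≡66 (mod 263).
11^66 = 11^(64+2) ≡ 96 (mod 263).
Check: 96² = 9216 ≡ 11 (mod 263). The two roots are 96 and 167.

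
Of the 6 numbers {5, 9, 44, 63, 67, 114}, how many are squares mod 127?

(5/127) = -1 → non-residue.
(9/127) = +1 → QR.
(44/127) = +1 → QR.
(63/127) = -1 → non-residue.
(67/127) = -1 → non-residue.
(114/127) = -1 → non-residue.
Total quadratic residues among the 6: 2.

2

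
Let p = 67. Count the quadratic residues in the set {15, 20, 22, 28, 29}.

(15/67) = +1 → QR.
(20/67) = -1 → non-residue.
(22/67) = +1 → QR.
(28/67) = -1 → non-residue.
(29/67) = +1 → QR.
Total quadratic residues among the 5: 3.

3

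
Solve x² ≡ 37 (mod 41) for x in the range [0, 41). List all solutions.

18, 23

41 ≡ 1 (mod 4), so we find a root by search.
Trying successive values, 18² = 324 ≡ 37 (mod 41). The other root is 41 − 18 = 23.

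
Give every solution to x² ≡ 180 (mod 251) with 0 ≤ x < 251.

96, 155

Since 251 ≡ 3 (mod 4), a square root of 180 is 180^((251+1)/4) = 180^63 mod 251.
Repeated squaring: 180^2≡21, 180^4≡190, 180^8≡207, 180^16≡179, 180^32≡164 (mod 251).
180^63 = 180^(32+16+8+4+2+1) ≡ 155 (mod 251).
Check: 155² = 24025 ≡ 180 (mod 251). The two roots are 96 and 155.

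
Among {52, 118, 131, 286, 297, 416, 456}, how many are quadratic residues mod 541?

(52/541) = -1 → non-residue.
(118/541) = +1 → QR.
(131/541) = -1 → non-residue.
(286/541) = -1 → non-residue.
(297/541) = -1 → non-residue.
(416/541) = +1 → QR.
(456/541) = -1 → non-residue.
Total quadratic residues among the 7: 2.

2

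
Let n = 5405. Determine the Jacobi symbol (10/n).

0

Pull out 2: since 5405 ≡ 5 (mod 8), (2/5405) = -1.
Reciprocity: 5 ≡ 1 and 5405 ≡ 1 (mod 4), so (5/5405) = +(5405/5).
Reduce top mod 5: now compute (0/5).
Top reduces to 0: gcd > 1, so the symbol is 0.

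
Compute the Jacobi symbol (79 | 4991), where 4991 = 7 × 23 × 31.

1

Reciprocity: 79 ≡ 3 and 4991 ≡ 3 (mod 4), so (79/4991) = −(4991/79).
Reduce top mod 79: now compute (14/79).
Pull out 2: since 79 ≡ 7 (mod 8), (2/79) = +1.
Reciprocity: 7 ≡ 3 and 79 ≡ 3 (mod 4), so (7/79) = −(79/7).
Reduce top mod 7: now compute (2/7).
Pull out 2: since 7 ≡ 7 (mod 8), (2/7) = +1.
Reached (1/7) = 1. Collecting the sign flips along the way, the symbol is +1.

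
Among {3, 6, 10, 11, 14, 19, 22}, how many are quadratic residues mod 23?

2

(3/23) = +1 → QR.
(6/23) = +1 → QR.
(10/23) = -1 → non-residue.
(11/23) = -1 → non-residue.
(14/23) = -1 → non-residue.
(19/23) = -1 → non-residue.
(22/23) = -1 → non-residue.
Total quadratic residues among the 7: 2.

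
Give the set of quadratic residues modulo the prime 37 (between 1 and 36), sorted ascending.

1, 3, 4, 7, 9, 10, 11, 12, 16, 21, 25, 26, 27, 28, 30, 33, 34, 36

Square k = 1,…,18 (k and 37−k give the same square):
1²=1, 2²=4, 3²=9, 4²=16, 5²=25, 6²=36, 7²≡12, 8²≡27, 9²≡7, 10²≡26, 11²≡10, 12²≡33, 13²≡21, 14²≡11, 15²≡3, 16²≡34, 17²≡30, 18²≡28 (mod 37).
So the quadratic residues mod 37 are {1, 3, 4, 7, 9, 10, 11, 12, 16, 21, 25, 26, 27, 28, 30, 33, 34, 36}.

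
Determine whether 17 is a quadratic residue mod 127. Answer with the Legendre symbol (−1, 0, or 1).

1

Euler's criterion: (17/127) ≡ 17^63 (mod 127).
17^2 ≡ 35 (mod 127)
17^4 ≡ 82 (mod 127)
17^8 ≡ 120 (mod 127)
17^16 ≡ 49 (mod 127)
17^32 ≡ 115 (mod 127)
17^63 = 17^(32+16+8+4+2+1) ≡ 1 (mod 127).
Result is 1, so (17/127) = 1.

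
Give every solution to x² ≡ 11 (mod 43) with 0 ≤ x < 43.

21, 22

Since 43 ≡ 3 (mod 4), a square root of 11 is 11^((43+1)/4) = 11^11 mod 43.
Repeated squaring: 11^2≡35, 11^4≡21, 11^8≡11 (mod 43).
11^11 = 11^(8+2+1) ≡ 21 (mod 43).
Check: 21² = 441 ≡ 11 (mod 43). The two roots are 21 and 22.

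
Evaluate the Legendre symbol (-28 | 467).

-1

Euler's criterion: (-28/467) ≡ 439^233 (mod 467).
439^2 ≡ 317 (mod 467)
439^4 ≡ 84 (mod 467)
439^8 ≡ 51 (mod 467)
439^16 ≡ 266 (mod 467)
439^32 ≡ 239 (mod 467)
439^64 ≡ 147 (mod 467)
439^128 ≡ 127 (mod 467)
439^233 = 439^(128+64+32+8+1) ≡ 466 (mod 467).
Result is 466 ≡ −1, so (-28/467) = −1.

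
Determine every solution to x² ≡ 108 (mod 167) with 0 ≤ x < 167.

Since 167 ≡ 3 (mod 4), a square root of 108 is 108^((167+1)/4) = 108^42 mod 167.
Repeated squaring: 108^2≡141, 108^4≡8, 108^8≡64, 108^16≡88, 108^32≡62 (mod 167).
108^42 = 108^(32+8+2) ≡ 38 (mod 167).
Check: 38² = 1444 ≡ 108 (mod 167). The two roots are 38 and 129.

38, 129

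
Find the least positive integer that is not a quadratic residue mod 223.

(2/223) = +1, so 2 is a residue.
(3/223) = −1, so 3 is the smallest positive non-residue mod 223.

3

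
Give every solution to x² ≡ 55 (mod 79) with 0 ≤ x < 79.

Since 79 ≡ 3 (mod 4), a square root of 55 is 55^((79+1)/4) = 55^20 mod 79.
Repeated squaring: 55^2≡23, 55^4≡55, 55^8≡23, 55^16≡55 (mod 79).
55^20 = 55^(16+4) ≡ 23 (mod 79).
Check: 23² = 529 ≡ 55 (mod 79). The two roots are 23 and 56.

23, 56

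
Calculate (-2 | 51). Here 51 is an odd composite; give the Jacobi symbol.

First reduce: -2 ≡ 49 (mod 51).
Reciprocity: 49 ≡ 1 and 51 ≡ 3 (mod 4), so (49/51) = +(51/49).
Reduce top mod 49: now compute (2/49).
Pull out 2: since 49 ≡ 1 (mod 8), (2/49) = +1.
Reached (1/49) = 1. Collecting the sign flips along the way, the symbol is +1.

1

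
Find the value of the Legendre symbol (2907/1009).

First reduce: 2907 ≡ 889 (mod 1009).
Reciprocity: 889 ≡ 1 and 1009 ≡ 1 (mod 4), so (889/1009) = +(1009/889).
Reduce top mod 889: now compute (120/889).
Pull out 2^3: since 889 ≡ 1 (mod 8), (2/889) = +1, so (2/889)^3 = +1.
Reciprocity: 15 ≡ 3 and 889 ≡ 1 (mod 4), so (15/889) = +(889/15).
Reduce top mod 15: now compute (4/15).
Pull out 2^2: since 15 ≡ 7 (mod 8), (2/15) = +1, so (2/15)^2 = +1.
Reached (1/15) = 1. Collecting the sign flips along the way, the symbol is +1.

1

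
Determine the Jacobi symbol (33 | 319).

Reciprocity: 33 ≡ 1 and 319 ≡ 3 (mod 4), so (33/319) = +(319/33).
Reduce top mod 33: now compute (22/33).
Pull out 2: since 33 ≡ 1 (mod 8), (2/33) = +1.
Reciprocity: 11 ≡ 3 and 33 ≡ 1 (mod 4), so (11/33) = +(33/11).
Reduce top mod 11: now compute (0/11).
Top reduces to 0: gcd > 1, so the symbol is 0.

0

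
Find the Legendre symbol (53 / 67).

Euler's criterion: (53/67) ≡ 53^33 (mod 67).
53^2 ≡ 62 (mod 67)
53^4 ≡ 25 (mod 67)
53^8 ≡ 22 (mod 67)
53^16 ≡ 15 (mod 67)
53^32 ≡ 24 (mod 67)
53^33 = 53^(32+1) ≡ 66 (mod 67).
Result is 66 ≡ −1, so (53/67) = −1.

-1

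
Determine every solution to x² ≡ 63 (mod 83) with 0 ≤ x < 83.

Since 83 ≡ 3 (mod 4), a square root of 63 is 63^((83+1)/4) = 63^21 mod 83.
Repeated squaring: 63^2≡68, 63^4≡59, 63^8≡78, 63^16≡25 (mod 83).
63^21 = 63^(16+4+1) ≡ 48 (mod 83).
Check: 48² = 2304 ≡ 63 (mod 83). The two roots are 35 and 48.

35, 48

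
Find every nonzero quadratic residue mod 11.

1,3,4,5,9

Square k = 1,…,5 (k and 11−k give the same square):
1²=1, 2²=4, 3²=9, 4²≡5, 5²≡3 (mod 11).
So the quadratic residues mod 11 are {1, 3, 4, 5, 9}.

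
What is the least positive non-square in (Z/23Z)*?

5

(2/23) = +1, so 2 is a residue.
(3/23) = +1, so 3 is a residue.
(4/23) = +1, so 4 is a residue.
(5/23) = −1, so 5 is the smallest positive non-residue mod 23.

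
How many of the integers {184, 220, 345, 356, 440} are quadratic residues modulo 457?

3

(184/457) = -1 → non-residue.
(220/457) = +1 → QR.
(345/457) = +1 → QR.
(356/457) = -1 → non-residue.
(440/457) = +1 → QR.
Total quadratic residues among the 5: 3.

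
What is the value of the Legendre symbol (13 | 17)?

Reciprocity: 13 ≡ 1 and 17 ≡ 1 (mod 4), so (13/17) = +(17/13).
Reduce top mod 13: now compute (4/13).
Pull out 2^2: since 13 ≡ 5 (mod 8), (2/13) = -1, so (2/13)^2 = +1.
Reached (1/13) = 1. Collecting the sign flips along the way, the symbol is +1.

1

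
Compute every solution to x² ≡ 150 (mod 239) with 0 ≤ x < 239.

Since 239 ≡ 3 (mod 4), a square root of 150 is 150^((239+1)/4) = 150^60 mod 239.
Repeated squaring: 150^2≡34, 150^4≡200, 150^8≡87, 150^16≡160, 150^32≡27 (mod 239).
150^60 = 150^(32+16+8+4) ≡ 110 (mod 239).
Check: 110² = 12100 ≡ 150 (mod 239). The two roots are 110 and 129.

110, 129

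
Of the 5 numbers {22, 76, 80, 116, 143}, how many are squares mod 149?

5

(22/149) = +1 → QR.
(76/149) = +1 → QR.
(80/149) = +1 → QR.
(116/149) = +1 → QR.
(143/149) = +1 → QR.
Total quadratic residues among the 5: 5.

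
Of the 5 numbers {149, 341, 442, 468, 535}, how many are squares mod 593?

(149/593) = -1 → non-residue.
(341/593) = -1 → non-residue.
(442/593) = -1 → non-residue.
(468/593) = -1 → non-residue.
(535/593) = +1 → QR.
Total quadratic residues among the 5: 1.

1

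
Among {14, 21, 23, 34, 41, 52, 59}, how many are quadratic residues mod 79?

3

(14/79) = -1 → non-residue.
(21/79) = +1 → QR.
(23/79) = +1 → QR.
(34/79) = -1 → non-residue.
(41/79) = -1 → non-residue.
(52/79) = +1 → QR.
(59/79) = -1 → non-residue.
Total quadratic residues among the 7: 3.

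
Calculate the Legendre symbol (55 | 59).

Reciprocity: 55 ≡ 3 and 59 ≡ 3 (mod 4), so (55/59) = −(59/55).
Reduce top mod 55: now compute (4/55).
Pull out 2^2: since 55 ≡ 7 (mod 8), (2/55) = +1, so (2/55)^2 = +1.
Reached (1/55) = 1. Collecting the sign flips along the way, the symbol is -1.

-1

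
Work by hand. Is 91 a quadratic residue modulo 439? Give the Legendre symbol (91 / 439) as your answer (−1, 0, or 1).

1

Reciprocity: 91 ≡ 3 and 439 ≡ 3 (mod 4), so (91/439) = −(439/91).
Reduce top mod 91: now compute (75/91).
Reciprocity: 75 ≡ 3 and 91 ≡ 3 (mod 4), so (75/91) = −(91/75).
Reduce top mod 75: now compute (16/75).
Pull out 2^4: since 75 ≡ 3 (mod 8), (2/75) = -1, so (2/75)^4 = +1.
Reached (1/75) = 1. Collecting the sign flips along the way, the symbol is +1.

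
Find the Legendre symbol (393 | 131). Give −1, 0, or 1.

First reduce: 393 ≡ 0 (mod 131).
Top reduces to 0: gcd > 1, so the symbol is 0.

0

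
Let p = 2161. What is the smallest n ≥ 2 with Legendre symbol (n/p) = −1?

(2/2161) = +1, so 2 is a residue.
(3/2161) = +1, so 3 is a residue.
(4/2161) = +1, so 4 is a residue.
(5/2161) = +1, so 5 is a residue.
(6/2161) = +1, so 6 is a residue.
(7/2161) = −1, so 7 is the smallest positive non-residue mod 2161.

7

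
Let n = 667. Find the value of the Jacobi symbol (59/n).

Reciprocity: 59 ≡ 3 and 667 ≡ 3 (mod 4), so (59/667) = −(667/59).
Reduce top mod 59: now compute (18/59).
Pull out 2: since 59 ≡ 3 (mod 8), (2/59) = -1.
Reciprocity: 9 ≡ 1 and 59 ≡ 3 (mod 4), so (9/59) = +(59/9).
Reduce top mod 9: now compute (5/9).
Reciprocity: 5 ≡ 1 and 9 ≡ 1 (mod 4), so (5/9) = +(9/5).
Reduce top mod 5: now compute (4/5).
Pull out 2^2: since 5 ≡ 5 (mod 8), (2/5) = -1, so (2/5)^2 = +1.
Reached (1/5) = 1. Collecting the sign flips along the way, the symbol is +1.

1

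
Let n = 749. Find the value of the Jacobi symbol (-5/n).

1

First reduce: -5 ≡ 744 (mod 749).
Pull out 2^3: since 749 ≡ 5 (mod 8), (2/749) = -1, so (2/749)^3 = -1.
Reciprocity: 93 ≡ 1 and 749 ≡ 1 (mod 4), so (93/749) = +(749/93).
Reduce top mod 93: now compute (5/93).
Reciprocity: 5 ≡ 1 and 93 ≡ 1 (mod 4), so (5/93) = +(93/5).
Reduce top mod 5: now compute (3/5).
Reciprocity: 3 ≡ 3 and 5 ≡ 1 (mod 4), so (3/5) = +(5/3).
Reduce top mod 3: now compute (2/3).
Pull out 2: since 3 ≡ 3 (mod 8), (2/3) = -1.
Reached (1/3) = 1. Collecting the sign flips along the way, the symbol is +1.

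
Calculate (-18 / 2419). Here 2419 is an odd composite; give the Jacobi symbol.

First reduce: -18 ≡ 2401 (mod 2419).
Reciprocity: 2401 ≡ 1 and 2419 ≡ 3 (mod 4), so (2401/2419) = +(2419/2401).
Reduce top mod 2401: now compute (18/2401).
Pull out 2: since 2401 ≡ 1 (mod 8), (2/2401) = +1.
Reciprocity: 9 ≡ 1 and 2401 ≡ 1 (mod 4), so (9/2401) = +(2401/9).
Reduce top mod 9: now compute (7/9).
Reciprocity: 7 ≡ 3 and 9 ≡ 1 (mod 4), so (7/9) = +(9/7).
Reduce top mod 7: now compute (2/7).
Pull out 2: since 7 ≡ 7 (mod 8), (2/7) = +1.
Reached (1/7) = 1. Collecting the sign flips along the way, the symbol is +1.

1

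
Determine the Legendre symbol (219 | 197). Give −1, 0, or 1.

1

Euler's criterion: (219/197) ≡ 22^98 (mod 197).
22^2 ≡ 90 (mod 197)
22^4 ≡ 23 (mod 197)
22^8 ≡ 135 (mod 197)
22^16 ≡ 101 (mod 197)
22^32 ≡ 154 (mod 197)
22^64 ≡ 76 (mod 197)
22^98 = 22^(64+32+2) ≡ 1 (mod 197).
Result is 1, so (219/197) = 1.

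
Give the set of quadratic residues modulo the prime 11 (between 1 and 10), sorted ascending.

1,3,4,5,9

Square k = 1,…,5 (k and 11−k give the same square):
1²=1, 2²=4, 3²=9, 4²≡5, 5²≡3 (mod 11).
So the quadratic residues mod 11 are {1, 3, 4, 5, 9}.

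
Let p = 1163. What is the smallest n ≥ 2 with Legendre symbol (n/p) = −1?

2

(2/1163) = −1, so 2 is the smallest positive non-residue mod 1163.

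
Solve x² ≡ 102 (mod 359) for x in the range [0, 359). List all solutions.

Since 359 ≡ 3 (mod 4), a square root of 102 is 102^((359+1)/4) = 102^90 mod 359.
Repeated squaring: 102^2≡352, 102^4≡49, 102^8≡247, 102^16≡338, 102^32≡82, 102^64≡262 (mod 359).
102^90 = 102^(64+16+8+2) ≡ 176 (mod 359).
Check: 176² = 30976 ≡ 102 (mod 359). The two roots are 176 and 183.

176, 183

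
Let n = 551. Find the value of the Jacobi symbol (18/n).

1

Pull out 2: since 551 ≡ 7 (mod 8), (2/551) = +1.
Reciprocity: 9 ≡ 1 and 551 ≡ 3 (mod 4), so (9/551) = +(551/9).
Reduce top mod 9: now compute (2/9).
Pull out 2: since 9 ≡ 1 (mod 8), (2/9) = +1.
Reached (1/9) = 1. Collecting the sign flips along the way, the symbol is +1.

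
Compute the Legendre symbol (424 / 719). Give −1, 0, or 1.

-1

Pull out 2^3: since 719 ≡ 7 (mod 8), (2/719) = +1, so (2/719)^3 = +1.
Reciprocity: 53 ≡ 1 and 719 ≡ 3 (mod 4), so (53/719) = +(719/53).
Reduce top mod 53: now compute (30/53).
Pull out 2: since 53 ≡ 5 (mod 8), (2/53) = -1.
Reciprocity: 15 ≡ 3 and 53 ≡ 1 (mod 4), so (15/53) = +(53/15).
Reduce top mod 15: now compute (8/15).
Pull out 2^3: since 15 ≡ 7 (mod 8), (2/15) = +1, so (2/15)^3 = +1.
Reached (1/15) = 1. Collecting the sign flips along the way, the symbol is -1.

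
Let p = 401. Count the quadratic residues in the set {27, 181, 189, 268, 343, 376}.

(27/401) = -1 → non-residue.
(181/401) = +1 → QR.
(189/401) = -1 → non-residue.
(268/401) = -1 → non-residue.
(343/401) = +1 → QR.
(376/401) = +1 → QR.
Total quadratic residues among the 6: 3.

3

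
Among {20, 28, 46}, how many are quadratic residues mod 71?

(20/71) = +1 → QR.
(28/71) = -1 → non-residue.
(46/71) = -1 → non-residue.
Total quadratic residues among the 3: 1.

1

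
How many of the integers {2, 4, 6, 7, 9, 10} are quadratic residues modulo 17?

3

(2/17) = +1 → QR.
(4/17) = +1 → QR.
(6/17) = -1 → non-residue.
(7/17) = -1 → non-residue.
(9/17) = +1 → QR.
(10/17) = -1 → non-residue.
Total quadratic residues among the 6: 3.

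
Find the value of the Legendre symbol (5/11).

1

Reciprocity: 5 ≡ 1 and 11 ≡ 3 (mod 4), so (5/11) = +(11/5).
Reduce top mod 5: now compute (1/5).
Reached (1/5) = 1. Collecting the sign flips along the way, the symbol is +1.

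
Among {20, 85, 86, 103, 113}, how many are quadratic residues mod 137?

1

(20/137) = -1 → non-residue.
(85/137) = -1 → non-residue.
(86/137) = -1 → non-residue.
(103/137) = +1 → QR.
(113/137) = -1 → non-residue.
Total quadratic residues among the 5: 1.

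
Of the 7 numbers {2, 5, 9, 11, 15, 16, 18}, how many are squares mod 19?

4

(2/19) = -1 → non-residue.
(5/19) = +1 → QR.
(9/19) = +1 → QR.
(11/19) = +1 → QR.
(15/19) = -1 → non-residue.
(16/19) = +1 → QR.
(18/19) = -1 → non-residue.
Total quadratic residues among the 7: 4.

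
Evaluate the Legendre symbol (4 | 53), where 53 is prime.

1

Pull out 2^2: since 53 ≡ 5 (mod 8), (2/53) = -1, so (2/53)^2 = +1.
Reached (1/53) = 1. Collecting the sign flips along the way, the symbol is +1.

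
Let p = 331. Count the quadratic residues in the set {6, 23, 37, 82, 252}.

2

(6/331) = +1 → QR.
(23/331) = -1 → non-residue.
(37/331) = -1 → non-residue.
(82/331) = +1 → QR.
(252/331) = -1 → non-residue.
Total quadratic residues among the 5: 2.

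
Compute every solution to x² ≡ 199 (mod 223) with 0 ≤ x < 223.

83, 140

Since 223 ≡ 3 (mod 4), a square root of 199 is 199^((223+1)/4) = 199^56 mod 223.
Repeated squaring: 199^2≡130, 199^4≡175, 199^8≡74, 199^16≡124, 199^32≡212 (mod 223).
199^56 = 199^(32+16+8) ≡ 83 (mod 223).
Check: 83² = 6889 ≡ 199 (mod 223). The two roots are 83 and 140.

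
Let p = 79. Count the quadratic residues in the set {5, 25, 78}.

2

(5/79) = +1 → QR.
(25/79) = +1 → QR.
(78/79) = -1 → non-residue.
Total quadratic residues among the 3: 2.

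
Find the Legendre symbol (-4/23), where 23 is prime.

First reduce: -4 ≡ 19 (mod 23).
Reciprocity: 19 ≡ 3 and 23 ≡ 3 (mod 4), so (19/23) = −(23/19).
Reduce top mod 19: now compute (4/19).
Pull out 2^2: since 19 ≡ 3 (mod 8), (2/19) = -1, so (2/19)^2 = +1.
Reached (1/19) = 1. Collecting the sign flips along the way, the symbol is -1.

-1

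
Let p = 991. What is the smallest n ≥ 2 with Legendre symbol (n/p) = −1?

3

(2/991) = +1, so 2 is a residue.
(3/991) = −1, so 3 is the smallest positive non-residue mod 991.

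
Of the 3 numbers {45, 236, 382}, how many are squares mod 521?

(45/521) = +1 → QR.
(236/521) = +1 → QR.
(382/521) = -1 → non-residue.
Total quadratic residues among the 3: 2.

2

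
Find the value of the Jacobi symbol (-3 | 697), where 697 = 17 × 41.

First reduce: -3 ≡ 694 (mod 697).
Pull out 2: since 697 ≡ 1 (mod 8), (2/697) = +1.
Reciprocity: 347 ≡ 3 and 697 ≡ 1 (mod 4), so (347/697) = +(697/347).
Reduce top mod 347: now compute (3/347).
Reciprocity: 3 ≡ 3 and 347 ≡ 3 (mod 4), so (3/347) = −(347/3).
Reduce top mod 3: now compute (2/3).
Pull out 2: since 3 ≡ 3 (mod 8), (2/3) = -1.
Reached (1/3) = 1. Collecting the sign flips along the way, the symbol is +1.

1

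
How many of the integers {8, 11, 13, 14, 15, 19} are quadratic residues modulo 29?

1

(8/29) = -1 → non-residue.
(11/29) = -1 → non-residue.
(13/29) = +1 → QR.
(14/29) = -1 → non-residue.
(15/29) = -1 → non-residue.
(19/29) = -1 → non-residue.
Total quadratic residues among the 6: 1.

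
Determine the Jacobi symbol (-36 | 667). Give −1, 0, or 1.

-1

First reduce: -36 ≡ 631 (mod 667).
Reciprocity: 631 ≡ 3 and 667 ≡ 3 (mod 4), so (631/667) = −(667/631).
Reduce top mod 631: now compute (36/631).
Pull out 2^2: since 631 ≡ 7 (mod 8), (2/631) = +1, so (2/631)^2 = +1.
Reciprocity: 9 ≡ 1 and 631 ≡ 3 (mod 4), so (9/631) = +(631/9).
Reduce top mod 9: now compute (1/9).
Reached (1/9) = 1. Collecting the sign flips along the way, the symbol is -1.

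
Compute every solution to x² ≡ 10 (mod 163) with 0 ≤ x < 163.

70, 93

Since 163 ≡ 3 (mod 4), a square root of 10 is 10^((163+1)/4) = 10^41 mod 163.
Repeated squaring: 10^2≡100, 10^4≡57, 10^8≡152, 10^16≡121, 10^32≡134 (mod 163).
10^41 = 10^(32+8+1) ≡ 93 (mod 163).
Check: 93² = 8649 ≡ 10 (mod 163). The two roots are 70 and 93.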